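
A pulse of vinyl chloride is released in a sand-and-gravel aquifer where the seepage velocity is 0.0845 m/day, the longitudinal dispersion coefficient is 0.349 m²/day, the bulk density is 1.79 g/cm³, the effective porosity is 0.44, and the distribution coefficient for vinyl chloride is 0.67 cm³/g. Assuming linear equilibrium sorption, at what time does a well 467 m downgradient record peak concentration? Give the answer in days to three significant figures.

20400 days

Retardation factor R = 1 + ρ_b·K_d/n = 1 + 1.79 × 0.67/0.44 = 3.726.
Sorption retards both mechanisms: v_R = v/R = 0.02268 m/day, D_R = D/R = 0.09367 m²/day.
Peak time from v_R²t² + 2D_R t − x² = 0: t = (√(D_R² + v_R²x²) − D_R)/v_R².
√(D_R² + v_R²x²) = √(0.09367² + 0.02268² × 467²) = 10.59; v_R² = 0.0005144.
t = (10.59 − 0.09367)/0.0005144 = 20400 days.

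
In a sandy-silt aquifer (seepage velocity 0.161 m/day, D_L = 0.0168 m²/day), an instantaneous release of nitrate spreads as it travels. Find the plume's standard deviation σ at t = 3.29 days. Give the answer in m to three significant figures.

Dispersive spreading gives a Gaussian with σ² = 2Dt; advection only shifts the center.
σ = √(2 × 0.0168 × 3.29) = 0.332 m.

0.332 m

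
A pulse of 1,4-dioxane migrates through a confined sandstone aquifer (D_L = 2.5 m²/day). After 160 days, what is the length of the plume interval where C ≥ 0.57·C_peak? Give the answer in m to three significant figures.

60.0 m

The plume is Gaussian with σ = √(2Dt) = √(2 × 2.5 × 160) = 28.28 m.
C/C_peak = exp(−Δx²/(2σ²)) = 0.57 ⇒ Δx = σ·√(−2 ln 0.57) = 28.28 × 1.060 = 29.98 m.
Width = 2Δx = 60.0 m.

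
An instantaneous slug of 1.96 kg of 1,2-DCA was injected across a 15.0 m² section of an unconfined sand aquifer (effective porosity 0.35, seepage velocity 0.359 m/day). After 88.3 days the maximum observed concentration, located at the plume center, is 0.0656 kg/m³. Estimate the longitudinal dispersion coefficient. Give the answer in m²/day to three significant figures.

0.0292 m²/day

At the plume center C_max = M/(n_e·A·√(4πDt)), so D = M²/(4πt·(n_e·A·C_max)²).
n_e·A·C_max = 0.35 × 15.0 × 0.0656 = 0.3444 kg/m.
D = 1.96²/(4π × 88.3 × 0.3444²) = 0.0292 m²/day.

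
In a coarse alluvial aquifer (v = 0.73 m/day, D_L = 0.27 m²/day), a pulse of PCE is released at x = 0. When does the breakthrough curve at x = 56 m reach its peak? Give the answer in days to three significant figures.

76.2 days

For the 1D instantaneous-source solution, setting ∂C/∂t = 0 at fixed x gives v²t² + 2Dt − x² = 0, so t = (√(D² + v²x²) − D)/v².
√(D² + v²x²) = √(0.27² + 0.73² × 56²) = 40.88; v² = 0.5329.
t = (40.88 − 0.27)/0.5329 = 76.2 days (vs. the pure-advection estimate x/v = 76.7 d).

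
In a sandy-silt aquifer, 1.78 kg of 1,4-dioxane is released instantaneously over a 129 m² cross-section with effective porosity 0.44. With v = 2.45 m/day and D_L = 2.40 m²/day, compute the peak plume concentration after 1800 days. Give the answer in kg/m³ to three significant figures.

The peak of an instantaneous 1D plume sits at x = vt; there the Gaussian factor is 1 and C_max = M/(n_e·A·√(4πDt)), where n_e·A is the pore area the mass is dissolved in.
√(4πDt) = √(4π × 2.40 × 1800) = 233.0 m, so C_max = 1.78/(0.44 × 129 × 233.0) = 0.000135 kg/m³.

0.000135 kg/m³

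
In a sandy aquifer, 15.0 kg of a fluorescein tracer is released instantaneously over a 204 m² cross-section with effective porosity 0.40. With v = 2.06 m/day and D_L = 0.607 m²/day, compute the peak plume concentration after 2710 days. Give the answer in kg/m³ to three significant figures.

The peak of an instantaneous 1D plume sits at x = vt; there the Gaussian factor is 1 and C_max = M/(n_e·A·√(4πDt)), where n_e·A is the pore area the mass is dissolved in.
√(4πDt) = √(4π × 0.607 × 2710) = 143.8 m, so C_max = 15.0/(0.40 × 204 × 143.8) = 0.00128 kg/m³.

0.00128 kg/m³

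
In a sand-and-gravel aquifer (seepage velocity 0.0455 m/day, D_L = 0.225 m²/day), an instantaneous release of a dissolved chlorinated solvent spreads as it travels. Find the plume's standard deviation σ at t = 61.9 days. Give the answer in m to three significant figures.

Dispersive spreading gives a Gaussian with σ² = 2Dt; advection only shifts the center.
σ = √(2 × 0.225 × 61.9) = 5.28 m.

5.28 m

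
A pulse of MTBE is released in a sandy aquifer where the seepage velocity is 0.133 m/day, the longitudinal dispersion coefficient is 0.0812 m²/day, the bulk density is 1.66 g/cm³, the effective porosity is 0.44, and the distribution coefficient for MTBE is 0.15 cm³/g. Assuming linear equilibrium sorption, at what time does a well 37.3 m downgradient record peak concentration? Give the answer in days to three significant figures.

Retardation factor R = 1 + ρ_b·K_d/n = 1 + 1.66 × 0.15/0.44 = 1.566.
Sorption retards both mechanisms: v_R = v/R = 0.08493 m/day, D_R = D/R = 0.05185 m²/day.
Peak time from v_R²t² + 2D_R t − x² = 0: t = (√(D_R² + v_R²x²) − D_R)/v_R².
√(D_R² + v_R²x²) = √(0.05185² + 0.08493² × 37.3²) = 3.168; v_R² = 0.007213.
t = (3.168 − 0.05185)/0.007213 = 432 days.

432 days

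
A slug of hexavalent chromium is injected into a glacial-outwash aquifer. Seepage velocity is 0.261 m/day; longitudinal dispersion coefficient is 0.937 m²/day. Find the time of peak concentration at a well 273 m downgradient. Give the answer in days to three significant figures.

For the 1D instantaneous-source solution, setting ∂C/∂t = 0 at fixed x gives v²t² + 2Dt − x² = 0, so t = (√(D² + v²x²) − D)/v².
√(D² + v²x²) = √(0.937² + 0.261² × 273²) = 71.26; v² = 0.068121.
t = (71.26 − 0.937)/0.068121 = 1030 days (vs. the pure-advection estimate x/v = 1050 d).

1030 days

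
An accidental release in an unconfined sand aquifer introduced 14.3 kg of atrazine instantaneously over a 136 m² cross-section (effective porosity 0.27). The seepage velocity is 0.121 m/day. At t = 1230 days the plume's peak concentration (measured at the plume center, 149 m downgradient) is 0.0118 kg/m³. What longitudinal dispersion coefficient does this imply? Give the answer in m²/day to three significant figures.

At the plume center C_max = M/(n_e·A·√(4πDt)), so D = M²/(4πt·(n_e·A·C_max)²).
n_e·A·C_max = 0.27 × 136 × 0.0118 = 0.4333 kg/m.
D = 14.3²/(4π × 1230 × 0.4333²) = 0.0705 m²/day.

0.0705 m²/day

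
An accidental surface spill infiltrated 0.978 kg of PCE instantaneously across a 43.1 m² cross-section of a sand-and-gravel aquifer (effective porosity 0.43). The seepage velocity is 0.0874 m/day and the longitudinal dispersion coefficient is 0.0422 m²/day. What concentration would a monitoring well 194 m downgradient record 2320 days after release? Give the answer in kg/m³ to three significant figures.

0.00124 kg/m³

For an instantaneous plane source, C(x,t) = M/(n_e·A·√(4πDt)) · exp(−(x−vt)²/(4Dt)), with n_e·A the pore (flow) area.
Plume center vt = 0.0874 × 2320 = 202.768 m, so the well at 194 m is 8.768 m upgradient of the peak.
√(4πDt) = 35.08 m, giving peak height M/(n_e·A·√(4πDt)) = 0.978/(0.43 × 43.1 × 35.08) = 0.001504 kg/m³.
(x−vt)²/(4Dt) = (-8.768)²/(4 × 0.0422 × 2320) = 0.1963; exp(−0.1963) = 0.8218.
C = 0.001504 × 0.8218 = 0.00124 kg/m³.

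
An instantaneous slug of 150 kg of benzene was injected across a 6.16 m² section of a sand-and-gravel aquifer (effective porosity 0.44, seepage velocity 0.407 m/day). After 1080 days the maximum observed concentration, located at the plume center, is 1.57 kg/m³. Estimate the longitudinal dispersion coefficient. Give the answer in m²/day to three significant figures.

At the plume center C_max = M/(n_e·A·√(4πDt)), so D = M²/(4πt·(n_e·A·C_max)²).
n_e·A·C_max = 0.44 × 6.16 × 1.57 = 4.255 kg/m.
D = 150²/(4π × 1080 × 4.255²) = 0.0916 m²/day.

0.0916 m²/day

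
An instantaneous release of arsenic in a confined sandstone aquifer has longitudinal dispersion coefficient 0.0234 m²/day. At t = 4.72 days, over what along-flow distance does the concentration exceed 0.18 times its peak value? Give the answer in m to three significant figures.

1.74 m

The plume is Gaussian with σ = √(2Dt) = √(2 × 0.0234 × 4.72) = 0.4700 m.
C/C_peak = exp(−Δx²/(2σ²)) = 0.18 ⇒ Δx = σ·√(−2 ln 0.18) = 0.4700 × 1.852 = 0.8704 m.
Width = 2Δx = 1.74 m.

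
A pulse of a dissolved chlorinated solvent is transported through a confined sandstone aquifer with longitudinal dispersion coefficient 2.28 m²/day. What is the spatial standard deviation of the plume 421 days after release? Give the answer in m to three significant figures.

43.8 m

Dispersive spreading gives a Gaussian with σ² = 2Dt; advection only shifts the center.
σ = √(2 × 2.28 × 421) = 43.8 m.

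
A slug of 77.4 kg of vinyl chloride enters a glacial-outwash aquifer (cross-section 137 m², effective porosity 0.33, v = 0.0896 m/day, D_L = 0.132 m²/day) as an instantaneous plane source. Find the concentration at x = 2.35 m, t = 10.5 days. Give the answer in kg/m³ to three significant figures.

0.287 kg/m³

For an instantaneous plane source, C(x,t) = M/(n_e·A·√(4πDt)) · exp(−(x−vt)²/(4Dt)), with n_e·A the pore (flow) area.
Plume center vt = 0.0896 × 10.5 = 0.9408 m, so the well at 2.35 m is 1.4092 m downgradient of the peak.
√(4πDt) = 4.173 m, giving peak height M/(n_e·A·√(4πDt)) = 77.4/(0.33 × 137 × 4.173) = 0.4103 kg/m³.
(x−vt)²/(4Dt) = (1.4092)²/(4 × 0.132 × 10.5) = 0.3582; exp(−0.3582) = 0.6989.
C = 0.4103 × 0.6989 = 0.287 kg/m³.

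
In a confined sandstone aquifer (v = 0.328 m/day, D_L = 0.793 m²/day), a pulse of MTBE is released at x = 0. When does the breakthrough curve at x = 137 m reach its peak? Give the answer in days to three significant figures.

410 days

For the 1D instantaneous-source solution, setting ∂C/∂t = 0 at fixed x gives v²t² + 2Dt − x² = 0, so t = (√(D² + v²x²) − D)/v².
√(D² + v²x²) = √(0.793² + 0.328² × 137²) = 44.94; v² = 0.107584.
t = (44.94 − 0.793)/0.107584 = 410 days (vs. the pure-advection estimate x/v = 418 d).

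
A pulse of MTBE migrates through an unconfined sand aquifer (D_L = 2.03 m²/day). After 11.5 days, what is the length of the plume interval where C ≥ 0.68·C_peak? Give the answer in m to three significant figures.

The plume is Gaussian with σ = √(2Dt) = √(2 × 2.03 × 11.5) = 6.833 m.
C/C_peak = exp(−Δx²/(2σ²)) = 0.68 ⇒ Δx = σ·√(−2 ln 0.68) = 6.833 × 0.8783 = 6.001 m.
Width = 2Δx = 12.0 m.

12.0 m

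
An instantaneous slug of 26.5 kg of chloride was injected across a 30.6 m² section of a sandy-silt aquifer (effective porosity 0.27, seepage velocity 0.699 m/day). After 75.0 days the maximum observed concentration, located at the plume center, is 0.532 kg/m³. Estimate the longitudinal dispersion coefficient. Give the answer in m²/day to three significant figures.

At the plume center C_max = M/(n_e·A·√(4πDt)), so D = M²/(4πt·(n_e·A·C_max)²).
n_e·A·C_max = 0.27 × 30.6 × 0.532 = 4.395 kg/m.
D = 26.5²/(4π × 75.0 × 4.395²) = 0.0386 m²/day.

0.0386 m²/day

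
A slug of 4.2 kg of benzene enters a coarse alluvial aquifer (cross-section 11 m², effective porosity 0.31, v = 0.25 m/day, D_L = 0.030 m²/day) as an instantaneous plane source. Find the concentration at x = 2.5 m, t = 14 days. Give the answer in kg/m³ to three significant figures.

0.296 kg/m³

For an instantaneous plane source, C(x,t) = M/(n_e·A·√(4πDt)) · exp(−(x−vt)²/(4Dt)), with n_e·A the pore (flow) area.
Plume center vt = 0.25 × 14 = 3.5 m, so the well at 2.5 m is 1 m upgradient of the peak.
√(4πDt) = 2.297 m, giving peak height M/(n_e·A·√(4πDt)) = 4.2/(0.31 × 11 × 2.297) = 0.5362 kg/m³.
(x−vt)²/(4Dt) = (-1)²/(4 × 0.030 × 14) = 0.5952; exp(−0.5952) = 0.5515.
C = 0.5362 × 0.5515 = 0.296 kg/m³.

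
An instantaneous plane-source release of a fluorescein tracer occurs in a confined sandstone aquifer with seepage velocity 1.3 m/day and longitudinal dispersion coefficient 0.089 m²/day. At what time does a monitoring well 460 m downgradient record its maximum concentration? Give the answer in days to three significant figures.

For the 1D instantaneous-source solution, setting ∂C/∂t = 0 at fixed x gives v²t² + 2Dt − x² = 0, so t = (√(D² + v²x²) − D)/v².
√(D² + v²x²) = √(0.089² + 1.3² × 460²) = 598.0; v² = 1.69.
t = (598.0 − 0.089)/1.69 = 354 days (vs. the pure-advection estimate x/v = 354 d).

354 days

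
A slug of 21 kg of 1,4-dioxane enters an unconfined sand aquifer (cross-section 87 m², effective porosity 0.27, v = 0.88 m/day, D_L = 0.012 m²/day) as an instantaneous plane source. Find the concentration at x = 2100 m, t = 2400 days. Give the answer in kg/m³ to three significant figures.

For an instantaneous plane source, C(x,t) = M/(n_e·A·√(4πDt)) · exp(−(x−vt)²/(4Dt)), with n_e·A the pore (flow) area.
Plume center vt = 0.88 × 2400 = 2112 m, so the well at 2100 m is 12 m upgradient of the peak.
√(4πDt) = 19.02 m, giving peak height M/(n_e·A·√(4πDt)) = 21/(0.27 × 87 × 19.02) = 0.04700 kg/m³.
(x−vt)²/(4Dt) = (-12)²/(4 × 0.012 × 2400) = 1.250; exp(−1.250) = 0.2865.
C = 0.04700 × 0.2865 = 0.0135 kg/m³.

0.0135 kg/m³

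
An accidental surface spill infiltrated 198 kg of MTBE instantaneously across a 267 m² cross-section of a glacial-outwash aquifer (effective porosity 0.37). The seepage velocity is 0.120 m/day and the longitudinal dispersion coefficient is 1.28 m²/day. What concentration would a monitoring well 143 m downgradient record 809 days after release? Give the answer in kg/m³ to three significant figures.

For an instantaneous plane source, C(x,t) = M/(n_e·A·√(4πDt)) · exp(−(x−vt)²/(4Dt)), with n_e·A the pore (flow) area.
Plume center vt = 0.120 × 809 = 97.08 m, so the well at 143 m is 45.92 m downgradient of the peak.
√(4πDt) = 114.1 m, giving peak height M/(n_e·A·√(4πDt)) = 198/(0.37 × 267 × 114.1) = 0.01757 kg/m³.
(x−vt)²/(4Dt) = (45.92)²/(4 × 1.28 × 809) = 0.5091; exp(−0.5091) = 0.6010.
C = 0.01757 × 0.6010 = 0.0106 kg/m³.

0.0106 kg/m³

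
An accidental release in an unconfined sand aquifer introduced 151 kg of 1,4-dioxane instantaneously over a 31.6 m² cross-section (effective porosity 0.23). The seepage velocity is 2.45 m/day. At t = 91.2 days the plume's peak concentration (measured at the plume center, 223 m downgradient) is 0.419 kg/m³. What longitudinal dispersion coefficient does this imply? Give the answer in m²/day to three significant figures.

At the plume center C_max = M/(n_e·A·√(4πDt)), so D = M²/(4πt·(n_e·A·C_max)²).
n_e·A·C_max = 0.23 × 31.6 × 0.419 = 3.045 kg/m.
D = 151²/(4π × 91.2 × 3.045²) = 2.15 m²/day.

2.15 m²/day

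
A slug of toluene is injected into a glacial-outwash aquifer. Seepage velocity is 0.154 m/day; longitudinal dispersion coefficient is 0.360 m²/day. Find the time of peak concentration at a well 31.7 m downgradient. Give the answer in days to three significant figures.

191 days

For the 1D instantaneous-source solution, setting ∂C/∂t = 0 at fixed x gives v²t² + 2Dt − x² = 0, so t = (√(D² + v²x²) − D)/v².
√(D² + v²x²) = √(0.360² + 0.154² × 31.7²) = 4.895; v² = 0.023716.
t = (4.895 − 0.360)/0.023716 = 191 days (vs. the pure-advection estimate x/v = 206 d).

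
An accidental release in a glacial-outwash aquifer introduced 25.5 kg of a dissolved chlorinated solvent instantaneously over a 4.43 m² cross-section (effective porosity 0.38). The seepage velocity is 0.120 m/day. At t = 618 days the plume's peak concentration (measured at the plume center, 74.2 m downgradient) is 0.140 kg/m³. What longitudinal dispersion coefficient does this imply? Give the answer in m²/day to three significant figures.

1.51 m²/day

At the plume center C_max = M/(n_e·A·√(4πDt)), so D = M²/(4πt·(n_e·A·C_max)²).
n_e·A·C_max = 0.38 × 4.43 × 0.140 = 0.2357 kg/m.
D = 25.5²/(4π × 618 × 0.2357²) = 1.51 m²/day.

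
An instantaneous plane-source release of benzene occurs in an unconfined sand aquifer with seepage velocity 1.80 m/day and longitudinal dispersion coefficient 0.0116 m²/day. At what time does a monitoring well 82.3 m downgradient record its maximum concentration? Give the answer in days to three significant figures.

For the 1D instantaneous-source solution, setting ∂C/∂t = 0 at fixed x gives v²t² + 2Dt − x² = 0, so t = (√(D² + v²x²) − D)/v².
√(D² + v²x²) = √(0.0116² + 1.80² × 82.3²) = 148.1; v² = 3.24.
t = (148.1 − 0.0116)/3.24 = 45.7 days (vs. the pure-advection estimate x/v = 45.7 d).

45.7 days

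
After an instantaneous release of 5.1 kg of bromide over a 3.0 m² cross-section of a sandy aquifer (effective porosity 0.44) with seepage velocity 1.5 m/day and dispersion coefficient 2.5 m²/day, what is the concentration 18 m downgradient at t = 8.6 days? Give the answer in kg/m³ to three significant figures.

For an instantaneous plane source, C(x,t) = M/(n_e·A·√(4πDt)) · exp(−(x−vt)²/(4Dt)), with n_e·A the pore (flow) area.
Plume center vt = 1.5 × 8.6 = 12.9 m, so the well at 18 m is 5.1 m downgradient of the peak.
√(4πDt) = 16.44 m, giving peak height M/(n_e·A·√(4πDt)) = 5.1/(0.44 × 3.0 × 16.44) = 0.2350 kg/m³.
(x−vt)²/(4Dt) = (5.1)²/(4 × 2.5 × 8.6) = 0.3024; exp(−0.3024) = 0.7390.
C = 0.2350 × 0.7390 = 0.174 kg/m³.

0.174 kg/m³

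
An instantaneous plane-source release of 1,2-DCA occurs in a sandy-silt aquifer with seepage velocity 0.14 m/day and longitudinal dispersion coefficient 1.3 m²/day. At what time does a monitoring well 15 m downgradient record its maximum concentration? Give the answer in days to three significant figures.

59.7 days

For the 1D instantaneous-source solution, setting ∂C/∂t = 0 at fixed x gives v²t² + 2Dt − x² = 0, so t = (√(D² + v²x²) − D)/v².
√(D² + v²x²) = √(1.3² + 0.14² × 15²) = 2.470; v² = 0.0196.
t = (2.470 − 1.3)/0.0196 = 59.7 days (vs. the pure-advection estimate x/v = 107 d).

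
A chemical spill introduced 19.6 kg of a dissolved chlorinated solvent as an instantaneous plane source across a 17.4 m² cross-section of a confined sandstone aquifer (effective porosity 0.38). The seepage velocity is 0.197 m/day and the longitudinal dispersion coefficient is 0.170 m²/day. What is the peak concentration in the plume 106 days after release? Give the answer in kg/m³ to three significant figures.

The peak of an instantaneous 1D plume sits at x = vt; there the Gaussian factor is 1 and C_max = M/(n_e·A·√(4πDt)), where n_e·A is the pore area the mass is dissolved in.
√(4πDt) = √(4π × 0.170 × 106) = 15.05 m, so C_max = 19.6/(0.38 × 17.4 × 15.05) = 0.197 kg/m³.

0.197 kg/m³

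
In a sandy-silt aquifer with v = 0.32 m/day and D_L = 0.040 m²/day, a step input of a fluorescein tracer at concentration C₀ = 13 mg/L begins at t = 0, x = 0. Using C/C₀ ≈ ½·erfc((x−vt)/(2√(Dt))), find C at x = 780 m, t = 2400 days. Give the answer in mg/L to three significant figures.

2.51 mg/L

For a continuous step input, C/C₀ ≈ ½·erfc((x−vt)/(2√(Dt))).
vt = 0.32 × 2400 = 768 m and 2√(Dt) = 2√(0.040 × 2400) = 19.60 m.
Argument (x−vt)/(2√(Dt)) = (780 − 768)/19.60 = 0.6122; ½·erfc(0.6122) = 0.1933.
C = 13 × 0.1933 = 2.51 mg/L.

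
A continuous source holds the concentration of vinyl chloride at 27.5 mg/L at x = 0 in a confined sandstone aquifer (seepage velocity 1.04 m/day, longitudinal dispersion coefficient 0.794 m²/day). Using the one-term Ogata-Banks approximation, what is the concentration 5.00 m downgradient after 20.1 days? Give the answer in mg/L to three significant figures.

For a continuous step input, C/C₀ ≈ ½·erfc((x−vt)/(2√(Dt))).
vt = 1.04 × 20.1 = 20.904 m and 2√(Dt) = 2√(0.794 × 20.1) = 7.990 m.
Argument (x−vt)/(2√(Dt)) = (5.00 − 20.904)/7.990 = -1.990; ½·erfc(-1.990) = 0.9976.
C = 27.5 × 0.9976 = 27.4 mg/L.

27.4 mg/L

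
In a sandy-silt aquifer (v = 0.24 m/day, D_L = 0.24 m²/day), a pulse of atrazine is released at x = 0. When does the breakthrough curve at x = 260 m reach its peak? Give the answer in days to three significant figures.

For the 1D instantaneous-source solution, setting ∂C/∂t = 0 at fixed x gives v²t² + 2Dt − x² = 0, so t = (√(D² + v²x²) − D)/v².
√(D² + v²x²) = √(0.24² + 0.24² × 260²) = 62.40; v² = 0.0576.
t = (62.40 − 0.24)/0.0576 = 1080 days (vs. the pure-advection estimate x/v = 1080 d).

1080 days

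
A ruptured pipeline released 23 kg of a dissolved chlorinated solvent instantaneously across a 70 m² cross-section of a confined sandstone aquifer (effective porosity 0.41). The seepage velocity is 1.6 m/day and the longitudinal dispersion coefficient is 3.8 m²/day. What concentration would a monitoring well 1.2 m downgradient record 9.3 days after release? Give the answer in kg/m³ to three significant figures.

0.0101 kg/m³

For an instantaneous plane source, C(x,t) = M/(n_e·A·√(4πDt)) · exp(−(x−vt)²/(4Dt)), with n_e·A the pore (flow) area.
Plume center vt = 1.6 × 9.3 = 14.88 m, so the well at 1.2 m is 13.68 m upgradient of the peak.
√(4πDt) = 21.07 m, giving peak height M/(n_e·A·√(4πDt)) = 23/(0.41 × 70 × 21.07) = 0.03803 kg/m³.
(x−vt)²/(4Dt) = (-13.68)²/(4 × 3.8 × 9.3) = 1.324; exp(−1.324) = 0.2661.
C = 0.03803 × 0.2661 = 0.0101 kg/m³.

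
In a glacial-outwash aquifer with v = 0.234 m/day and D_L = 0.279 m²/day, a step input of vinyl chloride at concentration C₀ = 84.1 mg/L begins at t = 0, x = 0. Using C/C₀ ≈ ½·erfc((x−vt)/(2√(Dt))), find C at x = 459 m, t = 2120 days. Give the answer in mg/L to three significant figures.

For a continuous step input, C/C₀ ≈ ½·erfc((x−vt)/(2√(Dt))).
vt = 0.234 × 2120 = 496.08 m and 2√(Dt) = 2√(0.279 × 2120) = 48.64 m.
Argument (x−vt)/(2√(Dt)) = (459 − 496.08)/48.64 = -0.7623; ½·erfc(-0.7623) = 0.8595.
C = 84.1 × 0.8595 = 72.3 mg/L.

72.3 mg/L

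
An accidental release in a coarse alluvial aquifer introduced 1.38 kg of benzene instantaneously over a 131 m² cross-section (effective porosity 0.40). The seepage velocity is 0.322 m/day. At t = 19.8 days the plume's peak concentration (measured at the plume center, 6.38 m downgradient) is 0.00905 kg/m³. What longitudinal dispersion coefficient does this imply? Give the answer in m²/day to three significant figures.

0.0340 m²/day

At the plume center C_max = M/(n_e·A·√(4πDt)), so D = M²/(4πt·(n_e·A·C_max)²).
n_e·A·C_max = 0.40 × 131 × 0.00905 = 0.4742 kg/m.
D = 1.38²/(4π × 19.8 × 0.4742²) = 0.0340 m²/day.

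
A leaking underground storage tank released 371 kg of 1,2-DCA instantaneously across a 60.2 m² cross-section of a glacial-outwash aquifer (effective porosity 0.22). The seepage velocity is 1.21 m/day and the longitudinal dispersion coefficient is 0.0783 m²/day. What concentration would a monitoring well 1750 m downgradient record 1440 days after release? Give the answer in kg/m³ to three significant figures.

For an instantaneous plane source, C(x,t) = M/(n_e·A·√(4πDt)) · exp(−(x−vt)²/(4Dt)), with n_e·A the pore (flow) area.
Plume center vt = 1.21 × 1440 = 1742.4 m, so the well at 1750 m is 7.6 m downgradient of the peak.
√(4πDt) = 37.64 m, giving peak height M/(n_e·A·√(4πDt)) = 371/(0.22 × 60.2 × 37.64) = 0.7442 kg/m³.
(x−vt)²/(4Dt) = (7.6)²/(4 × 0.0783 × 1440) = 0.1281; exp(−0.1281) = 0.8798.
C = 0.7442 × 0.8798 = 0.655 kg/m³.

0.655 kg/m³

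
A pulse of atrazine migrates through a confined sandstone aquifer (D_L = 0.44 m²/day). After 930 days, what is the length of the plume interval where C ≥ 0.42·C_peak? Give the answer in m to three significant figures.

75.4 m

The plume is Gaussian with σ = √(2Dt) = √(2 × 0.44 × 930) = 28.61 m.
C/C_peak = exp(−Δx²/(2σ²)) = 0.42 ⇒ Δx = σ·√(−2 ln 0.42) = 28.61 × 1.317 = 37.68 m.
Width = 2Δx = 75.4 m.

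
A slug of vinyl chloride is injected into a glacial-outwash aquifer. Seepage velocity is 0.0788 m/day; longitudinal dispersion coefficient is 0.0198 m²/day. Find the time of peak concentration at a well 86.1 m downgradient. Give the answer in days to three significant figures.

1090 days

For the 1D instantaneous-source solution, setting ∂C/∂t = 0 at fixed x gives v²t² + 2Dt − x² = 0, so t = (√(D² + v²x²) − D)/v².
√(D² + v²x²) = √(0.0198² + 0.0788² × 86.1²) = 6.785; v² = 0.00620944.
t = (6.785 − 0.0198)/0.00620944 = 1090 days (vs. the pure-advection estimate x/v = 1090 d).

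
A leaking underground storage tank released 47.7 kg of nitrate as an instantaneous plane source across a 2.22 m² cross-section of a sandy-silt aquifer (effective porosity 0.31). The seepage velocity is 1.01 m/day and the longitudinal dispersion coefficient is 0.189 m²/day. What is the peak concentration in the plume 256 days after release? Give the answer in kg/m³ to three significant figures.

The peak of an instantaneous 1D plume sits at x = vt; there the Gaussian factor is 1 and C_max = M/(n_e·A·√(4πDt)), where n_e·A is the pore area the mass is dissolved in.
√(4πDt) = √(4π × 0.189 × 256) = 24.66 m, so C_max = 47.7/(0.31 × 2.22 × 24.66) = 2.81 kg/m³.

2.81 kg/m³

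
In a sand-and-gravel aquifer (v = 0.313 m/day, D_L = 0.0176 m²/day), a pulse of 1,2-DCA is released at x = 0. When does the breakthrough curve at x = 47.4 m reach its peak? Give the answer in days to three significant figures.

For the 1D instantaneous-source solution, setting ∂C/∂t = 0 at fixed x gives v²t² + 2Dt − x² = 0, so t = (√(D² + v²x²) − D)/v².
√(D² + v²x²) = √(0.0176² + 0.313² × 47.4²) = 14.84; v² = 0.097969.
t = (14.84 − 0.0176)/0.097969 = 151 days (vs. the pure-advection estimate x/v = 151 d).

151 days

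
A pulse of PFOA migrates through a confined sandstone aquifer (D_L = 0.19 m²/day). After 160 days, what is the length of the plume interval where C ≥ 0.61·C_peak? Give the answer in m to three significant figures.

The plume is Gaussian with σ = √(2Dt) = √(2 × 0.19 × 160) = 7.797 m.
C/C_peak = exp(−Δx²/(2σ²)) = 0.61 ⇒ Δx = σ·√(−2 ln 0.61) = 7.797 × 0.9943 = 7.753 m.
Width = 2Δx = 15.5 m.

15.5 m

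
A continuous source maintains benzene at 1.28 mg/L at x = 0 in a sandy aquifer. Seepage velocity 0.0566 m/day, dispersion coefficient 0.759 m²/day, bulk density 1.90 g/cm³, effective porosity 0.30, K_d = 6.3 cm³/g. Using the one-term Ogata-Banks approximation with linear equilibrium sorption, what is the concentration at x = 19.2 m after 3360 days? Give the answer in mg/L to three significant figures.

Retardation factor R = 1 + ρ_b·K_d/n = 1 + 1.90 × 6.3/0.30 = 40.90.
Sorption retards both mechanisms: v_R = v/R = 0.001384 m/day, D_R = D/R = 0.01856 m²/day.
v_R·t = 0.001384 × 3360 = 4.65024 m; 2√(D_R t) = 15.79 m; argument = (19.2 − 4.65024)/15.79 = 0.9215.
C = C₀ × ½·erfc(0.9215) = 1.28 × 0.09625 = 0.123 mg/L.

0.123 mg/L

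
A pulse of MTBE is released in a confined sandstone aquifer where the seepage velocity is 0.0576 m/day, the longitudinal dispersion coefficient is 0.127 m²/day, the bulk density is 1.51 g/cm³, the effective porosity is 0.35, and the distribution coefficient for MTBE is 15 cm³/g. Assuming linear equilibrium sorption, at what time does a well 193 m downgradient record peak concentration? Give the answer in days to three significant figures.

218000 days

Retardation factor R = 1 + ρ_b·K_d/n = 1 + 1.51 × 15/0.35 = 65.71.
Sorption retards both mechanisms: v_R = v/R = 0.0008766 m/day, D_R = D/R = 0.001933 m²/day.
Peak time from v_R²t² + 2D_R t − x² = 0: t = (√(D_R² + v_R²x²) − D_R)/v_R².
√(D_R² + v_R²x²) = √(0.001933² + 0.0008766² × 193²) = 0.1692; v_R² = 7.684e-07.
t = (0.1692 − 0.001933)/7.684e-07 = 218000 days.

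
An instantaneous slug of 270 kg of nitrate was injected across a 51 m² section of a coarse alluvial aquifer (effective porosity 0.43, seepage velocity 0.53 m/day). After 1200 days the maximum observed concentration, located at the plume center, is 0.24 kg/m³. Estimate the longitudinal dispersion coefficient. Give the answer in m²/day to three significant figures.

0.175 m²/day

At the plume center C_max = M/(n_e·A·√(4πDt)), so D = M²/(4πt·(n_e·A·C_max)²).
n_e·A·C_max = 0.43 × 51 × 0.24 = 5.263 kg/m.
D = 270²/(4π × 1200 × 5.263²) = 0.175 m²/day.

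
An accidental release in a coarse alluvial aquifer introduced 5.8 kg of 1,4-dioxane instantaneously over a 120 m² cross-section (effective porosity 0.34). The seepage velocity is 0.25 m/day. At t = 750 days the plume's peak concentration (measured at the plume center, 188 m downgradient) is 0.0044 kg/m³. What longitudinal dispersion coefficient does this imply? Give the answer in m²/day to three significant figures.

At the plume center C_max = M/(n_e·A·√(4πDt)), so D = M²/(4πt·(n_e·A·C_max)²).
n_e·A·C_max = 0.34 × 120 × 0.0044 = 0.1795 kg/m.
D = 5.8²/(4π × 750 × 0.1795²) = 0.111 m²/day.

0.111 m²/day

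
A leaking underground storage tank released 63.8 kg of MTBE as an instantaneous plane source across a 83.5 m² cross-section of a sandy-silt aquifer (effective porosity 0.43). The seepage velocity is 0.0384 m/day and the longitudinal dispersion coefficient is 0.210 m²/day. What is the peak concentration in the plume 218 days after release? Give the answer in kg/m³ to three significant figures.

0.0741 kg/m³

The peak of an instantaneous 1D plume sits at x = vt; there the Gaussian factor is 1 and C_max = M/(n_e·A·√(4πDt)), where n_e·A is the pore area the mass is dissolved in.
√(4πDt) = √(4π × 0.210 × 218) = 23.99 m, so C_max = 63.8/(0.43 × 83.5 × 23.99) = 0.0741 kg/m³.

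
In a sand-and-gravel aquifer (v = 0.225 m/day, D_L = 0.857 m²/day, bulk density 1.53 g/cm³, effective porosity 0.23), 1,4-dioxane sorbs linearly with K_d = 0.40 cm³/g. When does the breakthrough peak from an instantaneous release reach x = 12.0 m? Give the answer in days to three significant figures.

Retardation factor R = 1 + ρ_b·K_d/n = 1 + 1.53 × 0.40/0.23 = 3.661.
Sorption retards both mechanisms: v_R = v/R = 0.06146 m/day, D_R = D/R = 0.2341 m²/day.
Peak time from v_R²t² + 2D_R t − x² = 0: t = (√(D_R² + v_R²x²) − D_R)/v_R².
√(D_R² + v_R²x²) = √(0.2341² + 0.06146² × 12.0²) = 0.7738; v_R² = 0.003777.
t = (0.7738 − 0.2341)/0.003777 = 143 days.

143 days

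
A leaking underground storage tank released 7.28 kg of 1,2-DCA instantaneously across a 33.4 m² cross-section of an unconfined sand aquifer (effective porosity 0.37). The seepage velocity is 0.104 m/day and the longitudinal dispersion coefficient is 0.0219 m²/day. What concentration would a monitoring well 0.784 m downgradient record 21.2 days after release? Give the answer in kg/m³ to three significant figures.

For an instantaneous plane source, C(x,t) = M/(n_e·A·√(4πDt)) · exp(−(x−vt)²/(4Dt)), with n_e·A the pore (flow) area.
Plume center vt = 0.104 × 21.2 = 2.2048 m, so the well at 0.784 m is 1.4208 m upgradient of the peak.
√(4πDt) = 2.415 m, giving peak height M/(n_e·A·√(4πDt)) = 7.28/(0.37 × 33.4 × 2.415) = 0.2439 kg/m³.
(x−vt)²/(4Dt) = (-1.4208)²/(4 × 0.0219 × 21.2) = 1.087; exp(−1.087) = 0.3372.
C = 0.2439 × 0.3372 = 0.0822 kg/m³.

0.0822 kg/m³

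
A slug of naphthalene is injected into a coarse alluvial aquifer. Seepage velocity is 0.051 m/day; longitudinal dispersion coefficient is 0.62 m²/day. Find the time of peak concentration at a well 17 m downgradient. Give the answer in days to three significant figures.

171 days

For the 1D instantaneous-source solution, setting ∂C/∂t = 0 at fixed x gives v²t² + 2Dt − x² = 0, so t = (√(D² + v²x²) − D)/v².
√(D² + v²x²) = √(0.62² + 0.051² × 17²) = 1.066; v² = 0.002601.
t = (1.066 − 0.62)/0.002601 = 171 days (vs. the pure-advection estimate x/v = 333 d).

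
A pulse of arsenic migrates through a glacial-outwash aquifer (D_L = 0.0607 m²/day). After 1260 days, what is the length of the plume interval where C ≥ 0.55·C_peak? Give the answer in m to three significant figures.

27.0 m

The plume is Gaussian with σ = √(2Dt) = √(2 × 0.0607 × 1260) = 12.37 m.
C/C_peak = exp(−Δx²/(2σ²)) = 0.55 ⇒ Δx = σ·√(−2 ln 0.55) = 12.37 × 1.093 = 13.52 m.
Width = 2Δx = 27.0 m.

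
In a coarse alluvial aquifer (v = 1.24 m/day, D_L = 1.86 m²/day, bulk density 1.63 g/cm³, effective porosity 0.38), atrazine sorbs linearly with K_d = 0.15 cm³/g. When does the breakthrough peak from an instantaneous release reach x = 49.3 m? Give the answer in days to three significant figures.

Retardation factor R = 1 + ρ_b·K_d/n = 1 + 1.63 × 0.15/0.38 = 1.643.
Sorption retards both mechanisms: v_R = v/R = 0.7547 m/day, D_R = D/R = 1.132 m²/day.
Peak time from v_R²t² + 2D_R t − x² = 0: t = (√(D_R² + v_R²x²) − D_R)/v_R².
√(D_R² + v_R²x²) = √(1.132² + 0.7547² × 49.3²) = 37.22; v_R² = 0.5696.
t = (37.22 − 1.132)/0.5696 = 63.4 days.

63.4 days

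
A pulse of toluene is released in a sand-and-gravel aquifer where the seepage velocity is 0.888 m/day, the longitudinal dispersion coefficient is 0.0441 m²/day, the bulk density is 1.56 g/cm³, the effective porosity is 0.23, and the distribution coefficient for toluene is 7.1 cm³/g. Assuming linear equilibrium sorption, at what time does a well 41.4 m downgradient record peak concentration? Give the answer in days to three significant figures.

2290 days

Retardation factor R = 1 + ρ_b·K_d/n = 1 + 1.56 × 7.1/0.23 = 49.16.
Sorption retards both mechanisms: v_R = v/R = 0.01806 m/day, D_R = D/R = 0.0008971 m²/day.
Peak time from v_R²t² + 2D_R t − x² = 0: t = (√(D_R² + v_R²x²) − D_R)/v_R².
√(D_R² + v_R²x²) = √(0.0008971² + 0.01806² × 41.4²) = 0.7477; v_R² = 0.0003262.
t = (0.7477 − 0.0008971)/0.0003262 = 2290 days.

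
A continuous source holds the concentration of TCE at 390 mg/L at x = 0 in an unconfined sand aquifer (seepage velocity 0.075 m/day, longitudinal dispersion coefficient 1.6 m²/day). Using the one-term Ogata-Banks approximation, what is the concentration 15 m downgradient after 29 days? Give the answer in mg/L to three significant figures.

For a continuous step input, C/C₀ ≈ ½·erfc((x−vt)/(2√(Dt))).
vt = 0.075 × 29 = 2.175 m and 2√(Dt) = 2√(1.6 × 29) = 13.62 m.
Argument (x−vt)/(2√(Dt)) = (15 − 2.175)/13.62 = 0.9416; ½·erfc(0.9416) = 0.09149.
C = 390 × 0.09149 = 35.7 mg/L.

35.7 mg/L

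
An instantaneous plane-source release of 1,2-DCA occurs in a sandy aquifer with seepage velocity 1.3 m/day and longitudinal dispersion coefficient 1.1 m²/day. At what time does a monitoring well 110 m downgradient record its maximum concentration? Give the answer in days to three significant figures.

84.0 days

For the 1D instantaneous-source solution, setting ∂C/∂t = 0 at fixed x gives v²t² + 2Dt − x² = 0, so t = (√(D² + v²x²) − D)/v².
√(D² + v²x²) = √(1.1² + 1.3² × 110²) = 143.0; v² = 1.69.
t = (143.0 − 1.1)/1.69 = 84.0 days (vs. the pure-advection estimate x/v = 84.6 d).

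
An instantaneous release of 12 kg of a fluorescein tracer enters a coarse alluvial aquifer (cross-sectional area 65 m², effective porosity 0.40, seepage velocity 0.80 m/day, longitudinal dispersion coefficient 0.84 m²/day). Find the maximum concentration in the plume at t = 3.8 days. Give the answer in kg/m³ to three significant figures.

0.0729 kg/m³

The peak of an instantaneous 1D plume sits at x = vt; there the Gaussian factor is 1 and C_max = M/(n_e·A·√(4πDt)), where n_e·A is the pore area the mass is dissolved in.
√(4πDt) = √(4π × 0.84 × 3.8) = 6.333 m, so C_max = 12/(0.40 × 65 × 6.333) = 0.0729 kg/m³.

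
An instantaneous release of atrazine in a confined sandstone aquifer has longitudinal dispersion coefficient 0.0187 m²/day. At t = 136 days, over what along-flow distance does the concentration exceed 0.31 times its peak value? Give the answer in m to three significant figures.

6.90 m

The plume is Gaussian with σ = √(2Dt) = √(2 × 0.0187 × 136) = 2.255 m.
C/C_peak = exp(−Δx²/(2σ²)) = 0.31 ⇒ Δx = σ·√(−2 ln 0.31) = 2.255 × 1.530 = 3.450 m.
Width = 2Δx = 6.90 m.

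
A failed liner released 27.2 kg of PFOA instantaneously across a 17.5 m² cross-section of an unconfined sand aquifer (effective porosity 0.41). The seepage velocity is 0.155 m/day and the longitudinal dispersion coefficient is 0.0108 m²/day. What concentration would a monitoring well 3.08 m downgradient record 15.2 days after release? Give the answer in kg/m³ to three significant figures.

1.19 kg/m³

For an instantaneous plane source, C(x,t) = M/(n_e·A·√(4πDt)) · exp(−(x−vt)²/(4Dt)), with n_e·A the pore (flow) area.
Plume center vt = 0.155 × 15.2 = 2.356 m, so the well at 3.08 m is 0.724 m downgradient of the peak.
√(4πDt) = 1.436 m, giving peak height M/(n_e·A·√(4πDt)) = 27.2/(0.41 × 17.5 × 1.436) = 2.640 kg/m³.
(x−vt)²/(4Dt) = (0.724)²/(4 × 0.0108 × 15.2) = 0.7983; exp(−0.7983) = 0.4501.
C = 2.640 × 0.4501 = 1.19 kg/m³.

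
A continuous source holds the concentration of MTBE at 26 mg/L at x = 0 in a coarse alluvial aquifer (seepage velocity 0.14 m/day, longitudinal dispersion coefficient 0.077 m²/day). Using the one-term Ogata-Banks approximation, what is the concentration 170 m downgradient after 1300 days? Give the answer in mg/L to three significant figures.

20.8 mg/L

For a continuous step input, C/C₀ ≈ ½·erfc((x−vt)/(2√(Dt))).
vt = 0.14 × 1300 = 182 m and 2√(Dt) = 2√(0.077 × 1300) = 20.01 m.
Argument (x−vt)/(2√(Dt)) = (170 − 182)/20.01 = -0.5997; ½·erfc(-0.5997) = 0.8018.
C = 26 × 0.8018 = 20.8 mg/L.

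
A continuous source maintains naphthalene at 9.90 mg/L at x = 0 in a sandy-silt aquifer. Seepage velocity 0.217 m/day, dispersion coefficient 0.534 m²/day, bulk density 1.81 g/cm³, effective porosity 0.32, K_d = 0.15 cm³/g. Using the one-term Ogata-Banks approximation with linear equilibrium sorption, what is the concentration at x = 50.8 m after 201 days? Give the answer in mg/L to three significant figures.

Retardation factor R = 1 + ρ_b·K_d/n = 1 + 1.81 × 0.15/0.32 = 1.848.
Sorption retards both mechanisms: v_R = v/R = 0.1174 m/day, D_R = D/R = 0.2890 m²/day.
v_R·t = 0.1174 × 201 = 23.5974 m; 2√(D_R t) = 15.24 m; argument = (50.8 − 23.5974)/15.24 = 1.785.
C = C₀ × ½·erfc(1.785) = 9.90 × 0.005795 = 0.0574 mg/L.

0.0574 mg/L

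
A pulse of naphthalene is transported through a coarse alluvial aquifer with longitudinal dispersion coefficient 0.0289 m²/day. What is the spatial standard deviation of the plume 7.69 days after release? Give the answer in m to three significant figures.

0.667 m

Dispersive spreading gives a Gaussian with σ² = 2Dt; advection only shifts the center.
σ = √(2 × 0.0289 × 7.69) = 0.667 m.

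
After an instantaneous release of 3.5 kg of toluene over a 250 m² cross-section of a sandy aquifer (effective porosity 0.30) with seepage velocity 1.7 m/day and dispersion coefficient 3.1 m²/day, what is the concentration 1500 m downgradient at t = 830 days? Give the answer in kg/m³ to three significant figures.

0.000120 kg/m³

For an instantaneous plane source, C(x,t) = M/(n_e·A·√(4πDt)) · exp(−(x−vt)²/(4Dt)), with n_e·A the pore (flow) area.
Plume center vt = 1.7 × 830 = 1411 m, so the well at 1500 m is 89 m downgradient of the peak.
√(4πDt) = 179.8 m, giving peak height M/(n_e·A·√(4πDt)) = 3.5/(0.30 × 250 × 179.8) = 0.0002595 kg/m³.
(x−vt)²/(4Dt) = (89)²/(4 × 3.1 × 830) = 0.7696; exp(−0.7696) = 0.4632.
C = 0.0002595 × 0.4632 = 0.000120 kg/m³.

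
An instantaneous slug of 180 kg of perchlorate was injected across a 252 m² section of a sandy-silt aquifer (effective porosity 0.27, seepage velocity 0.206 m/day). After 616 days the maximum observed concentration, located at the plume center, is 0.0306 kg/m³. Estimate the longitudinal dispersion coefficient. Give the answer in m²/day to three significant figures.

At the plume center C_max = M/(n_e·A·√(4πDt)), so D = M²/(4πt·(n_e·A·C_max)²).
n_e·A·C_max = 0.27 × 252 × 0.0306 = 2.082 kg/m.
D = 180²/(4π × 616 × 2.082²) = 0.966 m²/day.

0.966 m²/day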